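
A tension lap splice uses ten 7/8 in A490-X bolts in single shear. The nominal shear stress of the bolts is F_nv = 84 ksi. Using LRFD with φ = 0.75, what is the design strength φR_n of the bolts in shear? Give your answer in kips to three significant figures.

379 kips

A_b = π × 0.875² / 4 = 0.6013 in².
R_n = F_nv · A_b · n · n_s = 84 × 0.6013 × 10 × 1 = 505.1 kips.
Design strength φR_n = 0.75 × 505.1 = 379 kips.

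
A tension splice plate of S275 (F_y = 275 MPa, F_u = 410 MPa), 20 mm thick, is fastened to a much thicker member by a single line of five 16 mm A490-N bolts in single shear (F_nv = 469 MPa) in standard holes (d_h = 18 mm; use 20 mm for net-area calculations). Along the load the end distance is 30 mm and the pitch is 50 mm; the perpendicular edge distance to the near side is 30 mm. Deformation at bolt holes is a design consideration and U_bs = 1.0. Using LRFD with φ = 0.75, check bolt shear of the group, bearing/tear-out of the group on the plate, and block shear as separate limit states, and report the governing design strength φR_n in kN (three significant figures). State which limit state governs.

354 kN (bolt shear governs)

Bolt shear: A_b = π·16²/4 = 201.1 mm²; R_n = 469 × 201.1 × 5 × 1 / 1000 = 471.5 kN → 0.75 × 471.5 = 354 kN.
Bearing: edge l_c = 21, r_n = 206.6 kN; interior l_c = 32, r_n = 314.9 kN; R_n = 206.6 + 4·314.9 = 1466 kN → 1100 kN.
Block shear: A_gv = 4600, A_nv = 2800, A_nt = 400 mm²; R_n = min(0.6F_uA_nv, 0.6F_yA_gv) + U_bs·F_u·A_nt = 852.8 kN → 640 kN.
Bolt shear governs: 354 kN.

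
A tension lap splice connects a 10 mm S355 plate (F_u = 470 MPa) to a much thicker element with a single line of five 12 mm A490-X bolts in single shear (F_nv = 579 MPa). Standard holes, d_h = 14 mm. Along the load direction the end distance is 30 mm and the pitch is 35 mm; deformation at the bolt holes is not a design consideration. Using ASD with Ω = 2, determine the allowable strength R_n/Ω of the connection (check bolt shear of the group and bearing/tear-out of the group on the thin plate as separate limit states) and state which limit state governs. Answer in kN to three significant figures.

164 kN (bolt shear governs)

Bolt shear: A_b = π·12²/4 = 113.1 mm²; R_n = 579 × 113.1 × 5 × 1 / 1000 = 327.4 kN → 327.4 / 2 = 164 kN.
Bearing (1.5 l_c t F_u ≤ 3.0 d t F_u): upper limit = 3.0·12·10·470 / 1000 = 169.2 kN.
  Edge l_c = 30 − 14/2 = 23 → r_n = 162.2 kN; interior l_c = 35 − 14 = 21 → r_n = 148.1 kN.
  R_n,bearing = 1·162.2 + 4·148.1 = 754.4 kN → 754.4 / 2 = 377 kN.
Bolt shear governs: 164 kN.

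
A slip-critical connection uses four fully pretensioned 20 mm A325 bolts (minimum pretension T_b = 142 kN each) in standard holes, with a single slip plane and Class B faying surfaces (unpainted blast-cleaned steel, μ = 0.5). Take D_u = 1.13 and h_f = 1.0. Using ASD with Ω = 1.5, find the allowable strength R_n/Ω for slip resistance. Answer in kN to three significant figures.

R_n = μ · D_u · h_f · T_b · n_s · n_b = 0.5 × 1.13 × 1.0 × 142 × 1 × 4 = 320.9 kN.
Allowable strength R_n/Ω = 320.9 / 1.5 = 214 kN.

214 kN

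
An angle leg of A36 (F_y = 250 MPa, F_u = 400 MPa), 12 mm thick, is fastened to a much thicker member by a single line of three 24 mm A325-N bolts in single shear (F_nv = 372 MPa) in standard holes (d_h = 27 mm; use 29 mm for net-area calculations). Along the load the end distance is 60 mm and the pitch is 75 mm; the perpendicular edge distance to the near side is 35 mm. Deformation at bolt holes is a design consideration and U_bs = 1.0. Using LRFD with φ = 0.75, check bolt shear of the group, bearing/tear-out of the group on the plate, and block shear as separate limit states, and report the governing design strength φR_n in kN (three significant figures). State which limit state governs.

Bolt shear: A_b = π·24²/4 = 452.4 mm²; R_n = 372 × 452.4 × 3 × 1 / 1000 = 504.9 kN → 0.75 × 504.9 = 379 kN.
Bearing: edge l_c = 46.5, r_n = 267.8 kN; interior l_c = 48, r_n = 276.5 kN; R_n = 267.8 + 2·276.5 = 820.8 kN → 616 kN.
Block shear: A_gv = 2520, A_nv = 1650, A_nt = 246 mm²; R_n = min(0.6F_uA_nv, 0.6F_yA_gv) + U_bs·F_u·A_nt = 476.4 kN → 357 kN.
Block shear governs: 357 kN.

357 kN (block shear governs)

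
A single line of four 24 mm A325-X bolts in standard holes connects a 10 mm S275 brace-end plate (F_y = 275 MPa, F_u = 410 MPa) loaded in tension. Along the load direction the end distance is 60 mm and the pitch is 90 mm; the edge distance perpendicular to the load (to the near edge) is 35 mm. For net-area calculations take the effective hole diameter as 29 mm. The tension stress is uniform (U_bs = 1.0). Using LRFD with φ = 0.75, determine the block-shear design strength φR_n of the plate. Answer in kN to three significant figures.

471 kN

Shear plane L_v = 60 + 3·90 = 330 mm; A_gv = 330 × 10 = 3300 mm².
A_nv = (330 − 3.5·29) × 10 = 2285 mm².
A_nt = (35 − 0.5·29) × 10 = 205 mm².
0.6 F_u A_nv = 562.1 kN; 0.6 F_y A_gv = 544.5 kN → shear yielding governs the shear term.
R_n = 544.5 + 1.0 × 410 × 205 / 1000 = 628.5 kN.
Design strength φR_n = 0.75 × 628.5 = 471 kN.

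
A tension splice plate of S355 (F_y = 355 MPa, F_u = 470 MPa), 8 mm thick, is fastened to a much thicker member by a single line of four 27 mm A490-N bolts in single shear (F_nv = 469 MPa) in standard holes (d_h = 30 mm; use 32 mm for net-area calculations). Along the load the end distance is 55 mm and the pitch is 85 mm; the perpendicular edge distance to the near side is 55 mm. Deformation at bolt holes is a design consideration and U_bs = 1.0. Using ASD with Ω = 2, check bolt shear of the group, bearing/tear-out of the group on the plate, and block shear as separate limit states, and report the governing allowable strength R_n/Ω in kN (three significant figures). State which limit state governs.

Bolt shear: A_b = π·27²/4 = 572.6 mm²; R_n = 469 × 572.6 × 4 × 1 / 1000 = 1074 kN → 1074 / 2 = 537 kN.
Bearing: edge l_c = 40, r_n = 180.5 kN; interior l_c = 55, r_n = 243.6 kN; R_n = 180.5 + 3·243.6 = 911.4 kN → 456 kN.
Block shear: A_gv = 2480, A_nv = 1584, A_nt = 312 mm²; R_n = min(0.6F_uA_nv, 0.6F_yA_gv) + U_bs·F_u·A_nt = 593.3 kN → 297 kN.
Block shear governs: 297 kN.

297 kN (block shear governs)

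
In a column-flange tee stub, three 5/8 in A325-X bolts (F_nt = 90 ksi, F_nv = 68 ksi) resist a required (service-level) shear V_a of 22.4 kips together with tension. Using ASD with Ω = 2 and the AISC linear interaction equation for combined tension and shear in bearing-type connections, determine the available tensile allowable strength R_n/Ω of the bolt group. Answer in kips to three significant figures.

A_b = π·0.625²/4 = 0.3068 in²; f_rv = 22.4 / (3 × 0.3068) = 24.34 ksi.
F'_nt = 1.3 F_nt − (Ω F_nt / F_nv) f_rv = 1.3·90 − (2·90/68)·24.34 = 52.58 ksi, capped at F_nt → F'_nt = 52.58 ksi.
R_n = F'_nt · A_b · n = 52.58 × 0.3068 × 3 = 48.39 kips.
Allowable strength R_n/Ω = 48.39 / 2 = 24.2 kips.

24.2 kips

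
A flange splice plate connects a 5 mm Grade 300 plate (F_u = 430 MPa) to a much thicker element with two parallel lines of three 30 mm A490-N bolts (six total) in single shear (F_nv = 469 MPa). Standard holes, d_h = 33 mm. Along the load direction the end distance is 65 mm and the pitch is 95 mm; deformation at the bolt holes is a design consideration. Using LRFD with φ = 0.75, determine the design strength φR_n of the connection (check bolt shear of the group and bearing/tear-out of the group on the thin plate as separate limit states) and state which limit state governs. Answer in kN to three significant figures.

652 kN (bearing governs)

Bolt shear: A_b = π·30²/4 = 706.9 mm²; R_n = 469 × 706.9 × 6 × 1 / 1000 = 1989 kN → 0.75 × 1989 = 1490 kN.
Bearing (1.2 l_c t F_u ≤ 2.4 d t F_u): upper limit = 2.4·30·5·430 / 1000 = 154.8 kN.
  Edge l_c = 65 − 33/2 = 48.5 → r_n = 125.1 kN; interior l_c = 95 − 33 = 62 → r_n = 154.8 kN.
  R_n,bearing = 2·125.1 + 4·154.8 = 869.5 kN → 0.75 × 869.5 = 652 kN.
Bearing governs: 652 kN.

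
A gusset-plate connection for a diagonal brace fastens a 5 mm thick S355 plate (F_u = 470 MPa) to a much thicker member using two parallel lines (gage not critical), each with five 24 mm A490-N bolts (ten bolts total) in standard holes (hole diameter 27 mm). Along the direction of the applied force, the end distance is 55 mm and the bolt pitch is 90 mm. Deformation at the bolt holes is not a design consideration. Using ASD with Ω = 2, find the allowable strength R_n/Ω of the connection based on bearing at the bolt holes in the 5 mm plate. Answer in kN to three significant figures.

823 kN

Per bolt r_n = 1.5 l_c t F_u ≤ 3.0 d t F_u; upper limit = 3.0 × 24 × 5 × 470 / 1000 = 169.2 kN.
Edge bolt: l_c = 55 − 27/2 = 41.5 mm → 1.5 × 41.5 × 5 × 470 / 1000 = 146.3 → r_n = 146.3 kN.
Interior bolts: l_c = 90 − 27 = 63 mm → 1.5 × 63 × 5 × 470 / 1000 = 222.1 → r_n = 169.2 kN.
R_n = 2 × 146.3 + 8 × 169.2 = 1646 kN.
Allowable strength R_n/Ω = 1646 / 2 = 823 kN.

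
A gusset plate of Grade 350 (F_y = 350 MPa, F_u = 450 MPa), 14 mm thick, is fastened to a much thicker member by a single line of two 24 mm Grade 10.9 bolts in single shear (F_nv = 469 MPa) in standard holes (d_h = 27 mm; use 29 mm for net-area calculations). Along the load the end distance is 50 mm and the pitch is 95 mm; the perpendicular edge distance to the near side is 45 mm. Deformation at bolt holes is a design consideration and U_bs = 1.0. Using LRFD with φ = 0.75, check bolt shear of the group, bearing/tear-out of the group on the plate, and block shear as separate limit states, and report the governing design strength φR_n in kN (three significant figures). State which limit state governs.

318 kN (bolt shear governs)

Bolt shear: A_b = π·24²/4 = 452.4 mm²; R_n = 469 × 452.4 × 2 × 1 / 1000 = 424.3 kN → 0.75 × 424.3 = 318 kN.
Bearing: edge l_c = 36.5, r_n = 275.9 kN; interior l_c = 68, r_n = 362.9 kN; R_n = 275.9 + 1·362.9 = 638.8 kN → 479 kN.
Block shear: A_gv = 2030, A_nv = 1421, A_nt = 427 mm²; R_n = min(0.6F_uA_nv, 0.6F_yA_gv) + U_bs·F_u·A_nt = 575.8 kN → 432 kN.
Bolt shear governs: 318 kN.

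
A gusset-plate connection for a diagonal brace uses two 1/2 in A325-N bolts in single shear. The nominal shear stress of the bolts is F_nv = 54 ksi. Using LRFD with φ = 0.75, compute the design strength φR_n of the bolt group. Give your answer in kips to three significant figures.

A_b = π × 0.5² / 4 = 0.1963 in².
R_n = F_nv · A_b · n · n_s = 54 × 0.1963 × 2 × 1 = 21.21 kips.
Design strength φR_n = 0.75 × 21.21 = 15.9 kips.

15.9 kips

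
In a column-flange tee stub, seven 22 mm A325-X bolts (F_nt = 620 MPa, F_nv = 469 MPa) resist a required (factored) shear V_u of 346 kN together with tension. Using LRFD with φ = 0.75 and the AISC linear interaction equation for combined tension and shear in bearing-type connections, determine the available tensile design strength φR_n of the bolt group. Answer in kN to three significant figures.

A_b = π·22²/4 = 380.1 mm²; f_rv = 346 × 1000 / (7 × 380.1) = 130 MPa.
F'_nt = 1.3 F_nt − (F_nt / φF_nv) f_rv = 1.3·620 − (620/(0.75·469))·130 = 576.8 MPa, capped at F_nt → F'_nt = 576.8 MPa.
R_n = F'_nt · A_b · n = 576.8 × 380.1 × 7 / 1000 = 1535 kN.
Design strength φR_n = 0.75 × 1535 = 1150 kN.

1150 kN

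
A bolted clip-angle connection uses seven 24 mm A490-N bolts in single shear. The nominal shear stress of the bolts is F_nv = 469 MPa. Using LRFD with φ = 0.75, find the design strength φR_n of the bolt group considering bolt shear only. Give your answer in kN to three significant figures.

A_b = π × 24² / 4 = 452.4 mm².
R_n = F_nv · A_b · n · n_s = 469 × 452.4 × 7 × 1 / 1000 = 1485 kN.
Design strength φR_n = 0.75 × 1485 = 1110 kN.

1110 kN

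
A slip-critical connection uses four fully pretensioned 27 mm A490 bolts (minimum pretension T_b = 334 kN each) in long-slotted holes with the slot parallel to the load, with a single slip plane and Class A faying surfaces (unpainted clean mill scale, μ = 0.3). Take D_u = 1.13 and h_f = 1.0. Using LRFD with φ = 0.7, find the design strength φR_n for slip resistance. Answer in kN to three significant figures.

R_n = μ · D_u · h_f · T_b · n_s · n_b = 0.3 × 1.13 × 1.0 × 334 × 1 × 4 = 452.9 kN.
Design strength φR_n = 0.7 × 452.9 = 317 kN.

317 kN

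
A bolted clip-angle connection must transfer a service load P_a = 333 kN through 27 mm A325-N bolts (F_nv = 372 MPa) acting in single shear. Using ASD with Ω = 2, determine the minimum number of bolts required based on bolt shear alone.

4 bolts

A_b = π·27²/4 = 572.6 mm².
Per-bolt allowable strength R_n/Ω = 372 × 572.6 × 1 / 1000 / 2 = 106.5 kN.
n ≥ 333 / 106.5 = 3.127 → use 4 bolts.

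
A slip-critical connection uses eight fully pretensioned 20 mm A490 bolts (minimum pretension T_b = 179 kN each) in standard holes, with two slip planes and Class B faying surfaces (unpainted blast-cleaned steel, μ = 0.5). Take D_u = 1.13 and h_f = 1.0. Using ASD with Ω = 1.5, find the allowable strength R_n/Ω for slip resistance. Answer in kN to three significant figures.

1080 kN

R_n = μ · D_u · h_f · T_b · n_s · n_b = 0.5 × 1.13 × 1.0 × 179 × 2 × 8 = 1618 kN.
Allowable strength R_n/Ω = 1618 / 1.5 = 1080 kN.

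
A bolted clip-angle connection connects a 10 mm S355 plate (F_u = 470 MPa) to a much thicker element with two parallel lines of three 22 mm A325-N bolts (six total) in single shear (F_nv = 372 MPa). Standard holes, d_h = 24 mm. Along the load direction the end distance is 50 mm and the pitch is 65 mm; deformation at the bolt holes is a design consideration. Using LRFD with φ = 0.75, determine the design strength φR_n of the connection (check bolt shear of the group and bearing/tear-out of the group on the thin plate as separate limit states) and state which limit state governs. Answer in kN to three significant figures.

636 kN (bolt shear governs)

Bolt shear: A_b = π·22²/4 = 380.1 mm²; R_n = 372 × 380.1 × 6 × 1 / 1000 = 848.5 kN → 0.75 × 848.5 = 636 kN.
Bearing (1.2 l_c t F_u ≤ 2.4 d t F_u): upper limit = 2.4·22·10·470 / 1000 = 248.2 kN.
  Edge l_c = 50 − 24/2 = 38 → r_n = 214.3 kN; interior l_c = 65 − 24 = 41 → r_n = 231.2 kN.
  R_n,bearing = 2·214.3 + 4·231.2 = 1354 kN → 0.75 × 1354 = 1020 kN.
Bolt shear governs: 636 kN.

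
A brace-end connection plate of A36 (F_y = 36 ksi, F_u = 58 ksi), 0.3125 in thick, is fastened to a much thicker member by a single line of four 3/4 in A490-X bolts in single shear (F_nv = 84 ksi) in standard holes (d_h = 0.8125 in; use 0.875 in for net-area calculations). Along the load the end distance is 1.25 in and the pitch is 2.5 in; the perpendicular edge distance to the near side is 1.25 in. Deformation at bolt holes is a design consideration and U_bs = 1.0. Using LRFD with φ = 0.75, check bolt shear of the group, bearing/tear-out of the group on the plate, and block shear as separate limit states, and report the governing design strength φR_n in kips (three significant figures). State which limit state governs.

Bolt shear: A_b = π·0.75²/4 = 0.4418 in²; R_n = 84 × 0.4418 × 4 × 1 = 148.4 kips → 0.75 × 148.4 = 111 kips.
Bearing: edge l_c = 0.8438, r_n = 18.35 kips; interior l_c = 1.688, r_n = 32.62 kips; R_n = 18.35 + 3·32.62 = 116.2 kips → 87.2 kips.
Block shear: A_gv = 2.734, A_nv = 1.777, A_nt = 0.2539 in²; R_n = min(0.6F_uA_nv, 0.6F_yA_gv) + U_bs·F_u·A_nt = 73.79 kips → 55.3 kips.
Block shear governs: 55.3 kips.

55.3 kips (block shear governs)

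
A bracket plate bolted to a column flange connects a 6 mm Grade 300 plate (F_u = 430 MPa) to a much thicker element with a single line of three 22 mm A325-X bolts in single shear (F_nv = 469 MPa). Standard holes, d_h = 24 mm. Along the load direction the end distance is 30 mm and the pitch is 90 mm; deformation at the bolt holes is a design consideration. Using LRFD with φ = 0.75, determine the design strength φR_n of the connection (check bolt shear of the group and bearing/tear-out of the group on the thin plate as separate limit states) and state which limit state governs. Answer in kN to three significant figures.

Bolt shear: A_b = π·22²/4 = 380.1 mm²; R_n = 469 × 380.1 × 3 × 1 / 1000 = 534.8 kN → 0.75 × 534.8 = 401 kN.
Bearing (1.2 l_c t F_u ≤ 2.4 d t F_u): upper limit = 2.4·22·6·430 / 1000 = 136.2 kN.
  Edge l_c = 30 − 24/2 = 18 → r_n = 55.73 kN; interior l_c = 90 − 24 = 66 → r_n = 136.2 kN.
  R_n,bearing = 1·55.73 + 2·136.2 = 328.2 kN → 0.75 × 328.2 = 246 kN.
Bearing governs: 246 kN.

246 kN (bearing governs)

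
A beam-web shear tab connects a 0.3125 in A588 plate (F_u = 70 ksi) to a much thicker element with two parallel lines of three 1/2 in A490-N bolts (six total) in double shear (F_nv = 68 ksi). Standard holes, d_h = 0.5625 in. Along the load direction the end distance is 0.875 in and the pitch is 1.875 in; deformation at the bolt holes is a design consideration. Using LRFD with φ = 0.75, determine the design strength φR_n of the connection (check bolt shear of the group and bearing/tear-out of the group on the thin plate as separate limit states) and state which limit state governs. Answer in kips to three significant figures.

Bolt shear: A_b = π·0.5²/4 = 0.1963 in²; R_n = 68 × 0.1963 × 6 × 2 = 160.2 kips → 0.75 × 160.2 = 120 kips.
Bearing (1.2 l_c t F_u ≤ 2.4 d t F_u): upper limit = 2.4·0.5·0.3125·70 = 26.25 kips.
  Edge l_c = 0.875 − 0.5625/2 = 0.5938 → r_n = 15.59 kips; interior l_c = 1.875 − 0.5625 = 1.312 → r_n = 26.25 kips.
  R_n,bearing = 2·15.59 + 4·26.25 = 136.2 kips → 0.75 × 136.2 = 102 kips.
Bearing governs: 102 kips.

102 kips (bearing governs)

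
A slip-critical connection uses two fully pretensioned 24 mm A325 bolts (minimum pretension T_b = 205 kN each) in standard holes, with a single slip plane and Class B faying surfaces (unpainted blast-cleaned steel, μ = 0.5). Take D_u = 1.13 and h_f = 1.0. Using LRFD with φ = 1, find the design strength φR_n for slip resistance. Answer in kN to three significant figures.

232 kN

R_n = μ · D_u · h_f · T_b · n_s · n_b = 0.5 × 1.13 × 1.0 × 205 × 1 × 2 = 231.6 kN.
Design strength φR_n = 1 × 231.6 = 232 kN.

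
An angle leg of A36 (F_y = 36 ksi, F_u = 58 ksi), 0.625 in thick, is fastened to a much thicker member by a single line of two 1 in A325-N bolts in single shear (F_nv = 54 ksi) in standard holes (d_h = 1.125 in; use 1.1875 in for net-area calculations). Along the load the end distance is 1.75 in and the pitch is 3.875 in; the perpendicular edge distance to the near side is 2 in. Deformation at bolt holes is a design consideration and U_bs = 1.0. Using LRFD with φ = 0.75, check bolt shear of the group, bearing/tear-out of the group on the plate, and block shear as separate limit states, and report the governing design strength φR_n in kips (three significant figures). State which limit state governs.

63.6 kips (bolt shear governs)

Bolt shear: A_b = π·1²/4 = 0.7854 in²; R_n = 54 × 0.7854 × 2 × 1 = 84.82 kips → 0.75 × 84.82 = 63.6 kips.
Bearing: edge l_c = 1.188, r_n = 51.66 kips; interior l_c = 2.75, r_n = 87 kips; R_n = 51.66 + 1·87 = 138.7 kips → 104 kips.
Block shear: A_gv = 3.516, A_nv = 2.402, A_nt = 0.8789 in²; R_n = min(0.6F_uA_nv, 0.6F_yA_gv) + U_bs·F_u·A_nt = 126.9 kips → 95.2 kips.
Bolt shear governs: 63.6 kips.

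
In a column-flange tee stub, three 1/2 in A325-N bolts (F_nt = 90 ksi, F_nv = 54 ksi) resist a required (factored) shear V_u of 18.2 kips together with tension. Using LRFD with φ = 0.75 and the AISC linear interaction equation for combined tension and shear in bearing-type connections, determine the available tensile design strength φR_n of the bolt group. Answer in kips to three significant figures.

A_b = π·0.5²/4 = 0.1963 in²; f_rv = 18.2 / (3 × 0.1963) = 30.9 ksi.
F'_nt = 1.3 F_nt − (F_nt / φF_nv) f_rv = 1.3·90 − (90/(0.75·54))·30.9 = 48.34 ksi, capped at F_nt → F'_nt = 48.34 ksi.
R_n = F'_nt · A_b · n = 48.34 × 0.1963 × 3 = 28.47 kips.
Design strength φR_n = 0.75 × 28.47 = 21.4 kips.

21.4 kips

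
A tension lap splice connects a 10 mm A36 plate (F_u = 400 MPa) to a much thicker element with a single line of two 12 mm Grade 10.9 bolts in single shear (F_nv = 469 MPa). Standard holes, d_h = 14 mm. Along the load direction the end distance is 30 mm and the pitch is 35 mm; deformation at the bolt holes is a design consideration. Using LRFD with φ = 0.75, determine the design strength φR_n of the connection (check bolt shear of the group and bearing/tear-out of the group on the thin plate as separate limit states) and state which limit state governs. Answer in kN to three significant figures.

79.6 kN (bolt shear governs)

Bolt shear: A_b = π·12²/4 = 113.1 mm²; R_n = 469 × 113.1 × 2 × 1 / 1000 = 106.1 kN → 0.75 × 106.1 = 79.6 kN.
Bearing (1.2 l_c t F_u ≤ 2.4 d t F_u): upper limit = 2.4·12·10·400 / 1000 = 115.2 kN.
  Edge l_c = 30 − 14/2 = 23 → r_n = 110.4 kN; interior l_c = 35 − 14 = 21 → r_n = 100.8 kN.
  R_n,bearing = 1·110.4 + 1·100.8 = 211.2 kN → 0.75 × 211.2 = 158 kN.
Bolt shear governs: 79.6 kN.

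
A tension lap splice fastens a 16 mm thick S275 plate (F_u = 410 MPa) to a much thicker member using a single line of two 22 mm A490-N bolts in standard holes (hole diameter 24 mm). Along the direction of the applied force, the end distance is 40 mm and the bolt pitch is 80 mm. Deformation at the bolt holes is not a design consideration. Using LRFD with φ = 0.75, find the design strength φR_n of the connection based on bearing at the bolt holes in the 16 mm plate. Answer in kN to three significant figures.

531 kN

Per bolt r_n = 1.5 l_c t F_u ≤ 3.0 d t F_u; upper limit = 3.0 × 22 × 16 × 410 / 1000 = 433 kN.
Edge bolt: l_c = 40 − 24/2 = 28 mm → 1.5 × 28 × 16 × 410 / 1000 = 275.5 → r_n = 275.5 kN.
Interior bolts: l_c = 80 − 24 = 56 mm → 1.5 × 56 × 16 × 410 / 1000 = 551 → r_n = 433 kN.
R_n = 1 × 275.5 + 1 × 433 = 708.5 kN.
Design strength φR_n = 0.75 × 708.5 = 531 kN.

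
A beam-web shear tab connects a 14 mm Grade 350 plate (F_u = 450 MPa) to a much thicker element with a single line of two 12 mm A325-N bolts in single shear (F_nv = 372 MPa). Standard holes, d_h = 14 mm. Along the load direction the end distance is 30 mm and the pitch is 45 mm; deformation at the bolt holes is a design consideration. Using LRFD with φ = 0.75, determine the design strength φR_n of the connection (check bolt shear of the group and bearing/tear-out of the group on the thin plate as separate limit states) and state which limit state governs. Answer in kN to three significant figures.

63.1 kN (bolt shear governs)

Bolt shear: A_b = π·12²/4 = 113.1 mm²; R_n = 372 × 113.1 × 2 × 1 / 1000 = 84.14 kN → 0.75 × 84.14 = 63.1 kN.
Bearing (1.2 l_c t F_u ≤ 2.4 d t F_u): upper limit = 2.4·12·14·450 / 1000 = 181.4 kN.
  Edge l_c = 30 − 14/2 = 23 → r_n = 173.9 kN; interior l_c = 45 − 14 = 31 → r_n = 181.4 kN.
  R_n,bearing = 1·173.9 + 1·181.4 = 355.3 kN → 0.75 × 355.3 = 266 kN.
Bolt shear governs: 63.1 kN.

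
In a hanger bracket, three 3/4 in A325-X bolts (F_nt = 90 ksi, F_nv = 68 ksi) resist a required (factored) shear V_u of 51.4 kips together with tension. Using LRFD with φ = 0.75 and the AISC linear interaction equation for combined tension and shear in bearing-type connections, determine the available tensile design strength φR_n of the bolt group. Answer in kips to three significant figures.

A_b = π·0.75²/4 = 0.4418 in²; f_rv = 51.4 / (3 × 0.4418) = 38.78 ksi.
F'_nt = 1.3 F_nt − (F_nt / φF_nv) f_rv = 1.3·90 − (90/(0.75·68))·38.78 = 48.56 ksi, capped at F_nt → F'_nt = 48.56 ksi.
R_n = F'_nt · A_b · n = 48.56 × 0.4418 × 3 = 64.36 kips.
Design strength φR_n = 0.75 × 64.36 = 48.3 kips.

48.3 kips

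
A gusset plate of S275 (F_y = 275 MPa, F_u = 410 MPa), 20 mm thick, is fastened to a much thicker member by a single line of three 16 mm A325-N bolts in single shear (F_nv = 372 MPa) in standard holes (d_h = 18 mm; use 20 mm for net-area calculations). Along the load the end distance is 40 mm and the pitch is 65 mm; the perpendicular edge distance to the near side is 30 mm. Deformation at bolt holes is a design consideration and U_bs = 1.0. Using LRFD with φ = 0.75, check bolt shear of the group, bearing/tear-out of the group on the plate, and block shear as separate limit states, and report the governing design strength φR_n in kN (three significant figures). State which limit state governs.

Bolt shear: A_b = π·16²/4 = 201.1 mm²; R_n = 372 × 201.1 × 3 × 1 / 1000 = 224.4 kN → 0.75 × 224.4 = 168 kN.
Bearing: edge l_c = 31, r_n = 305 kN; interior l_c = 47, r_n = 314.9 kN; R_n = 305 + 2·314.9 = 934.8 kN → 701 kN.
Block shear: A_gv = 3400, A_nv = 2400, A_nt = 400 mm²; R_n = min(0.6F_uA_nv, 0.6F_yA_gv) + U_bs·F_u·A_nt = 725 kN → 544 kN.
Bolt shear governs: 168 kN.

168 kN (bolt shear governs)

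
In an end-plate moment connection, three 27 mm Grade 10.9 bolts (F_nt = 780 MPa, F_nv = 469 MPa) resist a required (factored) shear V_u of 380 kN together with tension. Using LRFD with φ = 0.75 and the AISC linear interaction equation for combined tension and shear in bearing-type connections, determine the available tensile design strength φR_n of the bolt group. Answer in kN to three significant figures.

A_b = π·27²/4 = 572.6 mm²; f_rv = 380 × 1000 / (3 × 572.6) = 221.2 MPa.
F'_nt = 1.3 F_nt − (F_nt / φF_nv) f_rv = 1.3·780 − (780/(0.75·469))·221.2 = 523.4 MPa, capped at F_nt → F'_nt = 523.4 MPa.
R_n = F'_nt · A_b · n = 523.4 × 572.6 × 3 / 1000 = 899.1 kN.
Design strength φR_n = 0.75 × 899.1 = 674 kN.

674 kN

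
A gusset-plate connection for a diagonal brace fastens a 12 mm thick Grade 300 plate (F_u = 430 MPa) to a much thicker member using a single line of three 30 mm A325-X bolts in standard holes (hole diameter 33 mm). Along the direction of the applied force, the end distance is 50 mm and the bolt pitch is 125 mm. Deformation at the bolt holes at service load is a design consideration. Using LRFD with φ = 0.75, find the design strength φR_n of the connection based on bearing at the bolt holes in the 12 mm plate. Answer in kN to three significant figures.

Per bolt r_n = 1.2 l_c t F_u ≤ 2.4 d t F_u; upper limit = 2.4 × 30 × 12 × 430 / 1000 = 371.5 kN.
Edge bolt: l_c = 50 − 33/2 = 33.5 mm → 1.2 × 33.5 × 12 × 430 / 1000 = 207.4 → r_n = 207.4 kN.
Interior bolts: l_c = 125 − 33 = 92 mm → 1.2 × 92 × 12 × 430 / 1000 = 569.7 → r_n = 371.5 kN.
R_n = 1 × 207.4 + 2 × 371.5 = 950.5 kN.
Design strength φR_n = 0.75 × 950.5 = 713 kN.

713 kN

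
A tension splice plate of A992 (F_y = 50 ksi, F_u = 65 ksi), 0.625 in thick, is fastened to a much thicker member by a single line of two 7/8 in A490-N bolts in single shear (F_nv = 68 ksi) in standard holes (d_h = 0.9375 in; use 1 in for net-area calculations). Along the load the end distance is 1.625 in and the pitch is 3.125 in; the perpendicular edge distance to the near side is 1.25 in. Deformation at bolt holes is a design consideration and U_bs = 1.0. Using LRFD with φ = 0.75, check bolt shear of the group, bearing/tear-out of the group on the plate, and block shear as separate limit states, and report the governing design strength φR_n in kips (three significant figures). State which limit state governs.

61.3 kips (bolt shear governs)

Bolt shear: A_b = π·0.875²/4 = 0.6013 in²; R_n = 68 × 0.6013 × 2 × 1 = 81.78 kips → 0.75 × 81.78 = 61.3 kips.
Bearing: edge l_c = 1.156, r_n = 56.37 kips; interior l_c = 2.188, r_n = 85.31 kips; R_n = 56.37 + 1·85.31 = 141.7 kips → 106 kips.
Block shear: A_gv = 2.969, A_nv = 2.031, A_nt = 0.4688 in²; R_n = min(0.6F_uA_nv, 0.6F_yA_gv) + U_bs·F_u·A_nt = 109.7 kips → 82.3 kips.
Bolt shear governs: 61.3 kips.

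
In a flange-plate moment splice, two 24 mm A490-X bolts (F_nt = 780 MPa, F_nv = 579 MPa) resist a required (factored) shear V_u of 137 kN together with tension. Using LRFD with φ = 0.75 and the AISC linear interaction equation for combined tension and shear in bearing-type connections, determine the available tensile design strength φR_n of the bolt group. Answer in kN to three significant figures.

504 kN

A_b = π·24²/4 = 452.4 mm²; f_rv = 137 × 1000 / (2 × 452.4) = 151.4 MPa.
F'_nt = 1.3 F_nt − (F_nt / φF_nv) f_rv = 1.3·780 − (780/(0.75·579))·151.4 = 742 MPa, capped at F_nt → F'_nt = 742 MPa.
R_n = F'_nt · A_b · n = 742 × 452.4 × 2 / 1000 = 671.4 kN.
Design strength φR_n = 0.75 × 671.4 = 504 kN.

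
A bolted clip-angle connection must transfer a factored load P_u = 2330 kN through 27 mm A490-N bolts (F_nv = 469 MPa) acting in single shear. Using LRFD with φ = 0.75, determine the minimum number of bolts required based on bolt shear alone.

A_b = π·27²/4 = 572.6 mm².
Per-bolt design strength φR_n = 0.75 × 469 × 572.6 × 1 / 1000 = 201.4 kN.
n ≥ 2330 / 201.4 = 11.57 → use 12 bolts.

12 bolts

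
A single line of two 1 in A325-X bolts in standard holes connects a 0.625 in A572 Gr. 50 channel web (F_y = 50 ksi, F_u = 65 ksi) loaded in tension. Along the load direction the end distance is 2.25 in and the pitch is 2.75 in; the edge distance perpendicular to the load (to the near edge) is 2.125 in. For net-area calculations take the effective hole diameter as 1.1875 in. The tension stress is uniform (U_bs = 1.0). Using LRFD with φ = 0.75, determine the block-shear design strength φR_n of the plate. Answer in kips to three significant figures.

Shear plane L_v = 2.25 + 1·2.75 = 5 in; A_gv = 5 × 0.625 = 3.125 in².
A_nv = (5 − 1.5·1.1875) × 0.625 = 2.012 in².
A_nt = (2.125 − 0.5·1.1875) × 0.625 = 0.957 in².
0.6 F_u A_nv = 78.46 kips; 0.6 F_y A_gv = 93.75 kips → shear rupture governs the shear term.
R_n = 78.46 + 1.0 × 65 × 0.957 = 140.7 kips.
Design strength φR_n = 0.75 × 140.7 = 105 kips.

105 kips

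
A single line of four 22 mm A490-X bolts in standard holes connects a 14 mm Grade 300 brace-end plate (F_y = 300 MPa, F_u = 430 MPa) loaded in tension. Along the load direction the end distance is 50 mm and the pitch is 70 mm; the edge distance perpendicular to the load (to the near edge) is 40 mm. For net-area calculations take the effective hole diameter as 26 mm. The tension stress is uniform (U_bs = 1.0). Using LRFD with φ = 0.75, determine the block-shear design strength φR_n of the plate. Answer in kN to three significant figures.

Shear plane L_v = 50 + 3·70 = 260 mm; A_gv = 260 × 14 = 3640 mm².
A_nv = (260 − 3.5·26) × 14 = 2366 mm².
A_nt = (40 − 0.5·26) × 14 = 378 mm².
0.6 F_u A_nv = 610.4 kN; 0.6 F_y A_gv = 655.2 kN → shear rupture governs the shear term.
R_n = 610.4 + 1.0 × 430 × 378 / 1000 = 773 kN.
Design strength φR_n = 0.75 × 773 = 580 kN.

580 kN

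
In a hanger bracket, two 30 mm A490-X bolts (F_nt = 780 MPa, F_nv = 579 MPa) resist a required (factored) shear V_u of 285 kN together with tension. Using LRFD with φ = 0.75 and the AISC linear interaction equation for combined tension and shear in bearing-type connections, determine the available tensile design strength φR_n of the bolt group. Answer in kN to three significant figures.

A_b = π·30²/4 = 706.9 mm²; f_rv = 285 × 1000 / (2 × 706.9) = 201.6 MPa.
F'_nt = 1.3 F_nt − (F_nt / φF_nv) f_rv = 1.3·780 − (780/(0.75·579))·201.6 = 651.9 MPa, capped at F_nt → F'_nt = 651.9 MPa.
R_n = F'_nt · A_b · n = 651.9 × 706.9 × 2 / 1000 = 921.6 kN.
Design strength φR_n = 0.75 × 921.6 = 691 kN.

691 kN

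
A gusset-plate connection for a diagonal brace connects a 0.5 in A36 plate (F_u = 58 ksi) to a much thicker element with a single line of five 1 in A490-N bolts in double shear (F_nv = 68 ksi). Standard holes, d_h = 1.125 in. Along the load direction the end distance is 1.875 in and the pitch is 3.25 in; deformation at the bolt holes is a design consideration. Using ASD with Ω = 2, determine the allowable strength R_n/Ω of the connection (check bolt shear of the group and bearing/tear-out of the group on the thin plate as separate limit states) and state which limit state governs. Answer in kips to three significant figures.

162 kips (bearing governs)

Bolt shear: A_b = π·1²/4 = 0.7854 in²; R_n = 68 × 0.7854 × 5 × 2 = 534.1 kips → 534.1 / 2 = 267 kips.
Bearing (1.2 l_c t F_u ≤ 2.4 d t F_u): upper limit = 2.4·1·0.5·58 = 69.6 kips.
  Edge l_c = 1.875 − 1.125/2 = 1.312 → r_n = 45.67 kips; interior l_c = 3.25 − 1.125 = 2.125 → r_n = 69.6 kips.
  R_n,bearing = 1·45.67 + 4·69.6 = 324.1 kips → 324.1 / 2 = 162 kips.
Bearing governs: 162 kips.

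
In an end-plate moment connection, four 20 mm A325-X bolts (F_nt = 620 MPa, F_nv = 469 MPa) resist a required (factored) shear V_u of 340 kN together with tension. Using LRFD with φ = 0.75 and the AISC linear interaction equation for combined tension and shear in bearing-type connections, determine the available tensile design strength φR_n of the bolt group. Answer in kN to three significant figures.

A_b = π·20²/4 = 314.2 mm²; f_rv = 340 × 1000 / (4 × 314.2) = 270.6 MPa.
F'_nt = 1.3 F_nt − (F_nt / φF_nv) f_rv = 1.3·620 − (620/(0.75·469))·270.6 = 329.1 MPa, capped at F_nt → F'_nt = 329.1 MPa.
R_n = F'_nt · A_b · n = 329.1 × 314.2 × 4 / 1000 = 413.6 kN.
Design strength φR_n = 0.75 × 413.6 = 310 kN.

310 kN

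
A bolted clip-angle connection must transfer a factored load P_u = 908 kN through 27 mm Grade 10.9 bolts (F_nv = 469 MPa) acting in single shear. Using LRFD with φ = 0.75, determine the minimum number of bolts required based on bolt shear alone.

5 bolts

A_b = π·27²/4 = 572.6 mm².
Per-bolt design strength φR_n = 0.75 × 469 × 572.6 × 1 / 1000 = 201.4 kN.
n ≥ 908 / 201.4 = 4.509 → use 5 bolts.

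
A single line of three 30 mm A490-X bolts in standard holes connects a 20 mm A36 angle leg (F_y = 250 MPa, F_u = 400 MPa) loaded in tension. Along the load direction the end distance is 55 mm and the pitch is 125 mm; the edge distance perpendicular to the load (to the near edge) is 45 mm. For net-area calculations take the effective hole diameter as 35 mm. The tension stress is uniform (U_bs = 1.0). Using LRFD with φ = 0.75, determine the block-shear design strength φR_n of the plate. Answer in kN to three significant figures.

Shear plane L_v = 55 + 2·125 = 305 mm; A_gv = 305 × 20 = 6100 mm².
A_nv = (305 − 2.5·35) × 20 = 4350 mm².
A_nt = (45 − 0.5·35) × 20 = 550 mm².
0.6 F_u A_nv = 1044 kN; 0.6 F_y A_gv = 915 kN → shear yielding governs the shear term.
R_n = 915 + 1.0 × 400 × 550 / 1000 = 1135 kN.
Design strength φR_n = 0.75 × 1135 = 851 kN.

851 kN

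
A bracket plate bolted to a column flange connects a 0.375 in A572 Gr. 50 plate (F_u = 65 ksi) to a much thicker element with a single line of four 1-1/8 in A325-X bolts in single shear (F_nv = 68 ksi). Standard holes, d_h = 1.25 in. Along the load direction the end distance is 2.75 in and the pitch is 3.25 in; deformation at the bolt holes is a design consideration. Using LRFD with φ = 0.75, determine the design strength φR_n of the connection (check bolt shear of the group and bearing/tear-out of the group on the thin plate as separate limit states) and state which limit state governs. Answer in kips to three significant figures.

178 kips (bearing governs)

Bolt shear: A_b = π·1.125²/4 = 0.994 in²; R_n = 68 × 0.994 × 4 × 1 = 270.4 kips → 0.75 × 270.4 = 203 kips.
Bearing (1.2 l_c t F_u ≤ 2.4 d t F_u): upper limit = 2.4·1.125·0.375·65 = 65.81 kips.
  Edge l_c = 2.75 − 1.25/2 = 2.125 → r_n = 62.16 kips; interior l_c = 3.25 − 1.25 = 2 → r_n = 58.5 kips.
  R_n,bearing = 1·62.16 + 3·58.5 = 237.7 kips → 0.75 × 237.7 = 178 kips.
Bearing governs: 178 kips.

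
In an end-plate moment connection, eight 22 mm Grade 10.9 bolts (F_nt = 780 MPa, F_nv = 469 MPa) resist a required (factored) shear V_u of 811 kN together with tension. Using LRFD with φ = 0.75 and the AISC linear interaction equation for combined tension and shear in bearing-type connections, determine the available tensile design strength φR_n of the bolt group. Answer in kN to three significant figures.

A_b = π·22²/4 = 380.1 mm²; f_rv = 811 × 1000 / (8 × 380.1) = 266.7 MPa.
F'_nt = 1.3 F_nt − (F_nt / φF_nv) f_rv = 1.3·780 − (780/(0.75·469))·266.7 = 422.6 MPa, capped at F_nt → F'_nt = 422.6 MPa.
R_n = F'_nt · A_b · n = 422.6 × 380.1 × 8 / 1000 = 1285 kN.
Design strength φR_n = 0.75 × 1285 = 964 kN.

964 kN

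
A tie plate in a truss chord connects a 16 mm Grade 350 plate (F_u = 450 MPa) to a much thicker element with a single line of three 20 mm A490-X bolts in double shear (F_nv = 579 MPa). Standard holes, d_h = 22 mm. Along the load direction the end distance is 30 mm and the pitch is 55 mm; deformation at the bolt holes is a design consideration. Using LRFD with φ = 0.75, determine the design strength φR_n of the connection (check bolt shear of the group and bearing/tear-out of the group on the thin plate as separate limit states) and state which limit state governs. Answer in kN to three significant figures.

551 kN (bearing governs)

Bolt shear: A_b = π·20²/4 = 314.2 mm²; R_n = 579 × 314.2 × 3 × 2 / 1000 = 1091 kN → 0.75 × 1091 = 819 kN.
Bearing (1.2 l_c t F_u ≤ 2.4 d t F_u): upper limit = 2.4·20·16·450 / 1000 = 345.6 kN.
  Edge l_c = 30 − 22/2 = 19 → r_n = 164.2 kN; interior l_c = 55 − 22 = 33 → r_n = 285.1 kN.
  R_n,bearing = 1·164.2 + 2·285.1 = 734.4 kN → 0.75 × 734.4 = 551 kN.
Bearing governs: 551 kN.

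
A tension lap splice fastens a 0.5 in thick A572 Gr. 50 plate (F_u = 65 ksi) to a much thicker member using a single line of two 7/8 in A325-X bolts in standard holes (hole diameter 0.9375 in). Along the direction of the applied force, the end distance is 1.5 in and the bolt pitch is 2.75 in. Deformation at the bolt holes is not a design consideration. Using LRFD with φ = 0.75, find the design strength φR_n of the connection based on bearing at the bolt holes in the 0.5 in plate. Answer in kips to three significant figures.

102 kips

Per bolt r_n = 1.5 l_c t F_u ≤ 3.0 d t F_u; upper limit = 3.0 × 0.875 × 0.5 × 65 = 85.31 kips.
Edge bolt: l_c = 1.5 − 0.9375/2 = 1.031 in → 1.5 × 1.031 × 0.5 × 65 = 50.27 → r_n = 50.27 kips.
Interior bolts: l_c = 2.75 − 0.9375 = 1.812 in → 1.5 × 1.812 × 0.5 × 65 = 88.36 → r_n = 85.31 kips.
R_n = 1 × 50.27 + 1 × 85.31 = 135.6 kips.
Design strength φR_n = 0.75 × 135.6 = 102 kips.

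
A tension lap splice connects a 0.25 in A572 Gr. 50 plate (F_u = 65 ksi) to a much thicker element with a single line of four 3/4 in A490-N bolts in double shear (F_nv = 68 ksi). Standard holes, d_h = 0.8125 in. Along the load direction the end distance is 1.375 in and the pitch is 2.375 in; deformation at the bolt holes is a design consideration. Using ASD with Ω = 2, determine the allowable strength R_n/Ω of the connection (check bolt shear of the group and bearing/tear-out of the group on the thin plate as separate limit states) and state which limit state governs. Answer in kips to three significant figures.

Bolt shear: A_b = π·0.75²/4 = 0.4418 in²; R_n = 68 × 0.4418 × 4 × 2 = 240.3 kips → 240.3 / 2 = 120 kips.
Bearing (1.2 l_c t F_u ≤ 2.4 d t F_u): upper limit = 2.4·0.75·0.25·65 = 29.25 kips.
  Edge l_c = 1.375 − 0.8125/2 = 0.9688 → r_n = 18.89 kips; interior l_c = 2.375 − 0.8125 = 1.562 → r_n = 29.25 kips.
  R_n,bearing = 1·18.89 + 3·29.25 = 106.6 kips → 106.6 / 2 = 53.3 kips.
Bearing governs: 53.3 kips.

53.3 kips (bearing governs)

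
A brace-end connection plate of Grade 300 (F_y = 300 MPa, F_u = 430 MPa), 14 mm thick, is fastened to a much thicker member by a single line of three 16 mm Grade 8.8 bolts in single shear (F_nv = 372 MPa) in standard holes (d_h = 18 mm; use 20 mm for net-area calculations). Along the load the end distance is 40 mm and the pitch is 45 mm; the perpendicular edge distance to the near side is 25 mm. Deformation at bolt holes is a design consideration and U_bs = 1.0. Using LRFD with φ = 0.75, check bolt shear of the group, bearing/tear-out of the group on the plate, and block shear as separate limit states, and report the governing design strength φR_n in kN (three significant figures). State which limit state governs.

Bolt shear: A_b = π·16²/4 = 201.1 mm²; R_n = 372 × 201.1 × 3 × 1 / 1000 = 224.4 kN → 0.75 × 224.4 = 168 kN.
Bearing: edge l_c = 31, r_n = 223.9 kN; interior l_c = 27, r_n = 195 kN; R_n = 223.9 + 2·195 = 614 kN → 461 kN.
Block shear: A_gv = 1820, A_nv = 1120, A_nt = 210 mm²; R_n = min(0.6F_uA_nv, 0.6F_yA_gv) + U_bs·F_u·A_nt = 379.3 kN → 284 kN.
Bolt shear governs: 168 kN.

168 kN (bolt shear governs)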